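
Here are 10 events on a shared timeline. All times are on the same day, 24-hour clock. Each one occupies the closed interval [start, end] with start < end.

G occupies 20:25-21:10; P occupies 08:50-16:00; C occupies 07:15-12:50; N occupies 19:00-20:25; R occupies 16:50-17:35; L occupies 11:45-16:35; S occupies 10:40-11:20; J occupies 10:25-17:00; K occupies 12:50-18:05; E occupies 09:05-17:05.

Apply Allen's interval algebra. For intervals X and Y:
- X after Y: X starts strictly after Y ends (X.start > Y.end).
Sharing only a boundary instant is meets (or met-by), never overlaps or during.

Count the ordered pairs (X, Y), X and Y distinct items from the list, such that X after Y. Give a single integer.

Checking all 90 ordered pairs for relation 'after'; matching pairs in alphabetical order:
(G, C): G after C ✓
(G, E): G after E ✓
(G, J): G after J ✓
(G, K): G after K ✓
(G, L): G after L ✓
(G, P): G after P ✓
(G, R): G after R ✓
(G, S): G after S ✓
(K, S): K after S ✓
(L, S): L after S ✓
(N, C): N after C ✓
(N, E): N after E ✓
(N, J): N after J ✓
(N, K): N after K ✓
(N, L): N after L ✓
(N, P): N after P ✓
(N, R): N after R ✓
(N, S): N after S ✓
(R, C): R after C ✓
(R, L): R after L ✓
(R, P): R after P ✓
(R, S): R after S ✓
Count: 22.

22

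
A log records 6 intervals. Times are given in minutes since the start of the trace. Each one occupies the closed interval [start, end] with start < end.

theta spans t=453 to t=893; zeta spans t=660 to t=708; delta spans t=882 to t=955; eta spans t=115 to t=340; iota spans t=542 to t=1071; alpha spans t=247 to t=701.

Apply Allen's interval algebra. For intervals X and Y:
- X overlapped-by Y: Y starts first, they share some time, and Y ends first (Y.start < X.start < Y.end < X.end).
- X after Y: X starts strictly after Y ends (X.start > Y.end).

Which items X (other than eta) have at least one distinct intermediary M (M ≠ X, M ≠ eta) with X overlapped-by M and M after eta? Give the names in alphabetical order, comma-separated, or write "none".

Target eta = [t=115, t=340].
Intermediaries M with M after eta: delta, iota, theta, zeta.
Via delta — items with X overlapped-by delta: none.
Via iota — items with X overlapped-by iota: none.
Via theta — items with X overlapped-by theta: delta, iota.
Via zeta — items with X overlapped-by zeta: none.
Union: delta, iota.

delta, iota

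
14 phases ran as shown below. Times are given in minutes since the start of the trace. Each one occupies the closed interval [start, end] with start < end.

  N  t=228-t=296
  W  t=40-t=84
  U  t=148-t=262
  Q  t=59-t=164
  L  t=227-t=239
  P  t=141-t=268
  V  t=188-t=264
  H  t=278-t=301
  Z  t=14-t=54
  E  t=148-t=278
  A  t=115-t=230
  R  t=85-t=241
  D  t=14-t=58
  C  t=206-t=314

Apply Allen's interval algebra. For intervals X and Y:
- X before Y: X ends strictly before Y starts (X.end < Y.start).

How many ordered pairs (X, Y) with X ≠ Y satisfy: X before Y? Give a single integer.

Checking all 182 ordered pairs for relation 'before'; matching pairs in alphabetical order:
(A, H): A before H ✓
(D, A): D before A ✓
(D, C): D before C ✓
(D, E): D before E ✓
(D, H): D before H ✓
(D, L): D before L ✓
(D, N): D before N ✓
(D, P): D before P ✓
(D, Q): D before Q ✓
(D, R): D before R ✓
(D, U): D before U ✓
(D, V): D before V ✓
(L, H): L before H ✓
(P, H): P before H ✓
(Q, C): Q before C ✓
(Q, H): Q before H ✓
(Q, L): Q before L ✓
(Q, N): Q before N ✓
(Q, V): Q before V ✓
(R, H): R before H ✓
(U, H): U before H ✓
(V, H): V before H ✓
(W, A): W before A ✓
(W, C): W before C ✓
... plus 19 further pairs not listed.
Count: 43.

43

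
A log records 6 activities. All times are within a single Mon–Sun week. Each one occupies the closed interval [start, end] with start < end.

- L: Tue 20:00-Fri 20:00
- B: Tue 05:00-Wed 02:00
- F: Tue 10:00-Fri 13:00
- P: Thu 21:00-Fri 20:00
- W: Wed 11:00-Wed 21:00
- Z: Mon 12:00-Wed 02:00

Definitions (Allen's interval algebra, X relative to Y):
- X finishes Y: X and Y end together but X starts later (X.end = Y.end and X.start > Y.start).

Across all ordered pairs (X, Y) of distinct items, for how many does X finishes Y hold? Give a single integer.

2

Checking all 30 ordered pairs for relation 'finishes'; matching pairs in alphabetical order:
(B, Z): B finishes Z ✓
(P, L): P finishes L ✓
Count: 2.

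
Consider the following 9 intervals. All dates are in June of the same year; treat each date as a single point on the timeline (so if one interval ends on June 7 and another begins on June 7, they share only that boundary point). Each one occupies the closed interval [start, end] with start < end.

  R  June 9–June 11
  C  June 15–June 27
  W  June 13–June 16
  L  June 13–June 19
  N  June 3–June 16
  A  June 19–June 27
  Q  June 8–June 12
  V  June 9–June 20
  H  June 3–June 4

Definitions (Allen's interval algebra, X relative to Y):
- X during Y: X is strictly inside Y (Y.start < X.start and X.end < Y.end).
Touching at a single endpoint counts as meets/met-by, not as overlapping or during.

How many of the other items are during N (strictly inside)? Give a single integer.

Target N = [June 3, June 16].
A [June 19, June 27] → after → no.
C [June 15, June 27] → overlapped-by → no.
H [June 3, June 4] → starts → no.
L [June 13, June 19] → overlapped-by → no.
Q [June 8, June 12] → during → counts.
R [June 9, June 11] → during → counts.
V [June 9, June 20] → overlapped-by → no.
W [June 13, June 16] → finishes → no.
Total: 2.

2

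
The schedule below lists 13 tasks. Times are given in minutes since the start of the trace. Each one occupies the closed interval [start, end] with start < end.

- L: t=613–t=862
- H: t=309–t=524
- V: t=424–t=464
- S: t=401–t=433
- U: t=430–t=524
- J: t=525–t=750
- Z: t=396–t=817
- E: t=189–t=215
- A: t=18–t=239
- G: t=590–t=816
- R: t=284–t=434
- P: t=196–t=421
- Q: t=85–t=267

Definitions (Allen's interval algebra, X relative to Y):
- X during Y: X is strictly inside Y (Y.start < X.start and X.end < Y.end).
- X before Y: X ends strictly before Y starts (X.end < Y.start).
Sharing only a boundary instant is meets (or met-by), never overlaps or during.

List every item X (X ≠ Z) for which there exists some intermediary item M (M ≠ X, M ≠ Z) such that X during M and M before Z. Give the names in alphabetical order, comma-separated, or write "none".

E

Target Z = [t=396, t=817].
Intermediaries M with M before Z: A, E, Q.
Via A — items with X during A: E.
Via E — items with X during E: none.
Via Q — items with X during Q: E.
Union: E.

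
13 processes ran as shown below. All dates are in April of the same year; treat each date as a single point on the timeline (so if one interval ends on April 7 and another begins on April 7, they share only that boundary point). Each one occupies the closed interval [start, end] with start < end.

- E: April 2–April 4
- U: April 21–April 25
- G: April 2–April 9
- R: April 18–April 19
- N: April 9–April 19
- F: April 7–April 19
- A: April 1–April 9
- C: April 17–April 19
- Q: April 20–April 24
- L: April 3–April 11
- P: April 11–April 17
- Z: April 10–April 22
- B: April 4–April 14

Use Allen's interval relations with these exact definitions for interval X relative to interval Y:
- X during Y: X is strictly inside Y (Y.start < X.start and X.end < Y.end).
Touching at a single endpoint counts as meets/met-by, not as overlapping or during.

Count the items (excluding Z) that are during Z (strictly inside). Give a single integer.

3

Target Z = [April 10, April 22].
A [April 1, April 9] → before → no.
B [April 4, April 14] → overlaps → no.
C [April 17, April 19] → during → counts.
E [April 2, April 4] → before → no.
F [April 7, April 19] → overlaps → no.
G [April 2, April 9] → before → no.
L [April 3, April 11] → overlaps → no.
N [April 9, April 19] → overlaps → no.
P [April 11, April 17] → during → counts.
Q [April 20, April 24] → overlapped-by → no.
R [April 18, April 19] → during → counts.
U [April 21, April 25] → overlapped-by → no.
Total: 3.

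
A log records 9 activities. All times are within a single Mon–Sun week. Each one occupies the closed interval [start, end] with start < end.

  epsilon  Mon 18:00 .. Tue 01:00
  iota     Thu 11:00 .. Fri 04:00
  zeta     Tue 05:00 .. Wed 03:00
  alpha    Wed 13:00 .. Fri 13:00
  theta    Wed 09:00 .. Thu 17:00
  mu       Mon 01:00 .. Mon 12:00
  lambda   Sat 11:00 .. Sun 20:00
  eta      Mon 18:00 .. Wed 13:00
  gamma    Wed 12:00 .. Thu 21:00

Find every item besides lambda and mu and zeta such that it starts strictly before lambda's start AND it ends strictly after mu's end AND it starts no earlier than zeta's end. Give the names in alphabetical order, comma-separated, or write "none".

alpha, gamma, iota, theta

Conditions: its start is strictly before lambda's start (X.start < Sat 11:00) AND its end is strictly after mu's end (X.end > Mon 12:00) AND its start is no earlier than zeta's end (X.start >= Wed 03:00).
alpha: start Wed 13:00 < Sat 11:00? ✓; end Fri 13:00 > Mon 12:00? ✓; start Wed 13:00 >= Wed 03:00? ✓ → yes.
epsilon: start Mon 18:00 < Sat 11:00? ✓; end Tue 01:00 > Mon 12:00? ✓; start Mon 18:00 >= Wed 03:00? ✗ → no.
eta: start Mon 18:00 < Sat 11:00? ✓; end Wed 13:00 > Mon 12:00? ✓; start Mon 18:00 >= Wed 03:00? ✗ → no.
gamma: start Wed 12:00 < Sat 11:00? ✓; end Thu 21:00 > Mon 12:00? ✓; start Wed 12:00 >= Wed 03:00? ✓ → yes.
iota: start Thu 11:00 < Sat 11:00? ✓; end Fri 04:00 > Mon 12:00? ✓; start Thu 11:00 >= Wed 03:00? ✓ → yes.
theta: start Wed 09:00 < Sat 11:00? ✓; end Thu 17:00 > Mon 12:00? ✓; start Wed 09:00 >= Wed 03:00? ✓ → yes.
Result: alpha, gamma, iota, theta.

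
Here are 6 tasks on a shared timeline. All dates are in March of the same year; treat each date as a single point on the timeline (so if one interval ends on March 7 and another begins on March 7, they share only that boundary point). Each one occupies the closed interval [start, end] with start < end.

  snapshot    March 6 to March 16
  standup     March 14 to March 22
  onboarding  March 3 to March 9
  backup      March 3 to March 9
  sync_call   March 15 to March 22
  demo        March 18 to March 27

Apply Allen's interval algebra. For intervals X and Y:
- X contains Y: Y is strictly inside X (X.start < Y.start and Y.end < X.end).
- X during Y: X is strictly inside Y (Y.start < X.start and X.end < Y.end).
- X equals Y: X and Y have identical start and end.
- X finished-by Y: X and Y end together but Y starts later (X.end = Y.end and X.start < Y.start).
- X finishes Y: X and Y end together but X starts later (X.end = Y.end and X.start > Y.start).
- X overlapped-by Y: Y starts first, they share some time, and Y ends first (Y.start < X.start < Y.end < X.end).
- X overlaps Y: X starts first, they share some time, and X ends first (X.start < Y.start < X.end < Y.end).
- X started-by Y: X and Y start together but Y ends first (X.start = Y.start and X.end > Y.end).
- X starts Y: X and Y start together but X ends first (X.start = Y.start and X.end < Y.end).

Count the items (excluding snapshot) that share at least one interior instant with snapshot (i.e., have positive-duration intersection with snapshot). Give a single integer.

4

Target snapshot = [March 6, March 16].
backup [March 3, March 9] → overlaps → counts.
demo [March 18, March 27] → after → no.
onboarding [March 3, March 9] → overlaps → counts.
standup [March 14, March 22] → overlapped-by → counts.
sync_call [March 15, March 22] → overlapped-by → counts.
Total: 4.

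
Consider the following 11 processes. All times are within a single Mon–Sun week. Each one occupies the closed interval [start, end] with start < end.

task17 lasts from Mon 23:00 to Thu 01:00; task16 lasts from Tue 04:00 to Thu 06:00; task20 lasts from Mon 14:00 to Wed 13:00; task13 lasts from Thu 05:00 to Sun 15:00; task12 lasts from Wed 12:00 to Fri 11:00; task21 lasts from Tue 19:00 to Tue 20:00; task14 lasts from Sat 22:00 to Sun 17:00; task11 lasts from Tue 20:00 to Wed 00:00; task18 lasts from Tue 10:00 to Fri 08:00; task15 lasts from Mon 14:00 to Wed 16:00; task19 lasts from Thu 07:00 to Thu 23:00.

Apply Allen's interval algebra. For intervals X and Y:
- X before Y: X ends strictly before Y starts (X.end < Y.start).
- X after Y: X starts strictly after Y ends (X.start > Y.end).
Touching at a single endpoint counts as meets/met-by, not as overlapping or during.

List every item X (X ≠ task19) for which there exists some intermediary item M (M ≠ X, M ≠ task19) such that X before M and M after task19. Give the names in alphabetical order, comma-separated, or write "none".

task11, task12, task15, task16, task17, task18, task20, task21

Target task19 = [Thu 07:00, Thu 23:00].
Intermediaries M with M after task19: task14.
Via task14 — items with X before task14: task11, task12, task15, task16, task17, task18, task20, task21.
Union: task11, task12, task15, task16, task17, task18, task20, task21.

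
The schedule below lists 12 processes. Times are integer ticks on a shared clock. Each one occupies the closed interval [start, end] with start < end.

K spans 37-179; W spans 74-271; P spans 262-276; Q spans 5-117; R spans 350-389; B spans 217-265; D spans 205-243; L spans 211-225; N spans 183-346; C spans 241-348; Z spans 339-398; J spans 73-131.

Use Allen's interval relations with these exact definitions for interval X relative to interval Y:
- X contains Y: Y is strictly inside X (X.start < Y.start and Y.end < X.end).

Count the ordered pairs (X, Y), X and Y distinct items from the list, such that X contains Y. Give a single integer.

Checking all 132 ordered pairs for relation 'contains'; matching pairs in alphabetical order:
(C, P): C contains P ✓
(D, L): D contains L ✓
(K, J): K contains J ✓
(N, B): N contains B ✓
(N, D): N contains D ✓
(N, L): N contains L ✓
(N, P): N contains P ✓
(W, B): W contains B ✓
(W, D): W contains D ✓
(W, L): W contains L ✓
(Z, R): Z contains R ✓
Count: 11.

11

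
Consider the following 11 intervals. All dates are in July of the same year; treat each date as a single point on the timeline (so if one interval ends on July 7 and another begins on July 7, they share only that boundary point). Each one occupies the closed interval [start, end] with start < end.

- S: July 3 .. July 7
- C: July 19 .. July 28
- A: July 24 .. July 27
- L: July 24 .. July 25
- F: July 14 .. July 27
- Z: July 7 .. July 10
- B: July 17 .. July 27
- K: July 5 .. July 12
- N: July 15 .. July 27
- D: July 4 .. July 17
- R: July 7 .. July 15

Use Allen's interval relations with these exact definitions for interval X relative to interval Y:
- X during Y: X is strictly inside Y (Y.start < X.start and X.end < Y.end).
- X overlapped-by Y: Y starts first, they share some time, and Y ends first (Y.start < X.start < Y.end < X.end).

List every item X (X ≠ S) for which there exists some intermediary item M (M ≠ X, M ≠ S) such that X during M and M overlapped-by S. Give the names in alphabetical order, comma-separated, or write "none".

Target S = [July 3, July 7].
Intermediaries M with M overlapped-by S: D, K.
Via D — items with X during D: K, R, Z.
Via K — items with X during K: Z.
Union: K, R, Z.

K, R, Z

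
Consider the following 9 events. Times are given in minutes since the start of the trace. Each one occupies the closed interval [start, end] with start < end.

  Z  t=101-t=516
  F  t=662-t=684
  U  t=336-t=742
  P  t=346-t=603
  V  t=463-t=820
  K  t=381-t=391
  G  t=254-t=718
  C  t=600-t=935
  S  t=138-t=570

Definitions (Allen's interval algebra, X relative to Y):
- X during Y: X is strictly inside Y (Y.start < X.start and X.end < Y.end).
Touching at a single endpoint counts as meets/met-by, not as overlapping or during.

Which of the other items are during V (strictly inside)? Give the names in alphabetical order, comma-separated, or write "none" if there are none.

Target V = [t=463, t=820].
C [t=600, t=935] → overlapped-by → no.
F [t=662, t=684] → during → yes.
G [t=254, t=718] → overlaps → no.
K [t=381, t=391] → before → no.
P [t=346, t=603] → overlaps → no.
S [t=138, t=570] → overlaps → no.
U [t=336, t=742] → overlaps → no.
Z [t=101, t=516] → overlaps → no.
Result: F.

F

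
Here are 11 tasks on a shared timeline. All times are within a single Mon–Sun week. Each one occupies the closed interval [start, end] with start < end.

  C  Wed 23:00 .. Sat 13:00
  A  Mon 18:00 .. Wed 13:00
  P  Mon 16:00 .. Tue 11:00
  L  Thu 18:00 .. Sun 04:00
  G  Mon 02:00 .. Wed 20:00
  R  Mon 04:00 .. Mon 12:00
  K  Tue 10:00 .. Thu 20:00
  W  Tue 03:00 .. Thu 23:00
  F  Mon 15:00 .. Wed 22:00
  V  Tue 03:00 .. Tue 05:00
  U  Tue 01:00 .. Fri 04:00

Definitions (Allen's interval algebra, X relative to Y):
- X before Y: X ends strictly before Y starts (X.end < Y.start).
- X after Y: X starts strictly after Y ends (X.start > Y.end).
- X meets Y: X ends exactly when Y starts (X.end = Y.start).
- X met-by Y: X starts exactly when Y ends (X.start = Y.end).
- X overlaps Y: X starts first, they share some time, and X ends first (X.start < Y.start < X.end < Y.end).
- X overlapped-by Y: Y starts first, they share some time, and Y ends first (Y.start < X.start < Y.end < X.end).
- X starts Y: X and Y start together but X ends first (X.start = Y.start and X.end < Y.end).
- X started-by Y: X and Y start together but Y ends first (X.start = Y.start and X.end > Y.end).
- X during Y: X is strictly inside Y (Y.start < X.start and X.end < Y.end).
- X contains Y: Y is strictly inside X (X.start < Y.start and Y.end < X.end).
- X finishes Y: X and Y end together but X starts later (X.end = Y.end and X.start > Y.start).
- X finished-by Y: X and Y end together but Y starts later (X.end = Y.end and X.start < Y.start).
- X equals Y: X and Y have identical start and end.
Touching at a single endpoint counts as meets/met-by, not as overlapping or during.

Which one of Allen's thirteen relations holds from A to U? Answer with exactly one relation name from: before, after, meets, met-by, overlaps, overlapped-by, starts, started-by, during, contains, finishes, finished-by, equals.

overlaps

A = [Mon 18:00, Wed 13:00]; U = [Tue 01:00, Fri 04:00].
Compare endpoints: A.start < U.start, A.start < U.end, A.end > U.start, A.end < U.end.
That pattern is 'overlaps'.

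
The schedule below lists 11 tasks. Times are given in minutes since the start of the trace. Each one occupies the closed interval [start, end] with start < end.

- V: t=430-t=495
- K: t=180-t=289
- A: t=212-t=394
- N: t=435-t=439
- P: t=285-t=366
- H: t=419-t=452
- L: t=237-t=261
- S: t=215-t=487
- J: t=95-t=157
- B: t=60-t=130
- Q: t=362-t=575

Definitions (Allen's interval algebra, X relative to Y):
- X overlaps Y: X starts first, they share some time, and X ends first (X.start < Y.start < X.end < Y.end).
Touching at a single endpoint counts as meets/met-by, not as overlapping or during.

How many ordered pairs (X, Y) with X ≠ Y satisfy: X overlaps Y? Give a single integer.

10

Checking all 110 ordered pairs for relation 'overlaps'; matching pairs in alphabetical order:
(A, Q): A overlaps Q ✓
(A, S): A overlaps S ✓
(B, J): B overlaps J ✓
(H, V): H overlaps V ✓
(K, A): K overlaps A ✓
(K, P): K overlaps P ✓
(K, S): K overlaps S ✓
(P, Q): P overlaps Q ✓
(S, Q): S overlaps Q ✓
(S, V): S overlaps V ✓
Count: 10.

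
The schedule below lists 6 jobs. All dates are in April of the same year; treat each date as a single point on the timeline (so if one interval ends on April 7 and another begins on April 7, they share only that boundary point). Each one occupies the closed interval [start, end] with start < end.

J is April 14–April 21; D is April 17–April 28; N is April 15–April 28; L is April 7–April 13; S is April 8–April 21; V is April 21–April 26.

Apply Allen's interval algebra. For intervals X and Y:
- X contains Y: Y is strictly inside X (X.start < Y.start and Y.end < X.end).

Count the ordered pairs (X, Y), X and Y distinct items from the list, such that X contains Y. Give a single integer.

Checking all 30 ordered pairs for relation 'contains'; matching pairs in alphabetical order:
(D, V): D contains V ✓
(N, V): N contains V ✓
Count: 2.

2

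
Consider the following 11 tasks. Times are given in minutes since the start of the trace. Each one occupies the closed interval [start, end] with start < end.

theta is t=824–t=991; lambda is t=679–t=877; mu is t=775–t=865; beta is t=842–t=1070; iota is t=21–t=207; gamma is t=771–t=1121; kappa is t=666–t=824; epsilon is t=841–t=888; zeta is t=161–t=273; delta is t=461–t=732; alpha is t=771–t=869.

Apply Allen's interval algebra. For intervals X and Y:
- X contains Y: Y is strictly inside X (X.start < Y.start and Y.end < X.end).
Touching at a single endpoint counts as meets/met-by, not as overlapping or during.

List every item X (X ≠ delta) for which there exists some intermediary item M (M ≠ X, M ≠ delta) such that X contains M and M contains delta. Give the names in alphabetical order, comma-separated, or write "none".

Target delta = [t=461, t=732].
Intermediaries M with M contains delta: none.
Union: none.

none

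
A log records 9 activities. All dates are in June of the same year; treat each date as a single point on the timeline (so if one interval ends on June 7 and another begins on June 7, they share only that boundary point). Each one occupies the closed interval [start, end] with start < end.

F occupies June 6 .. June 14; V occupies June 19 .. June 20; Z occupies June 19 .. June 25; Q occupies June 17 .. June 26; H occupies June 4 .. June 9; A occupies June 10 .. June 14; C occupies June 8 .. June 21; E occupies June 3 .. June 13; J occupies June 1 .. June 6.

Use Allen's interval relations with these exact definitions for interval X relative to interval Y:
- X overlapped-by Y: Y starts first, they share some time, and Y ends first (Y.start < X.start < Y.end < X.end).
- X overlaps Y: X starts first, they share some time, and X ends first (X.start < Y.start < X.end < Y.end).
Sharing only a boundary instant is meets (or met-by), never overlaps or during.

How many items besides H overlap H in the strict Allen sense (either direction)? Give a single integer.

Target H = [June 4, June 9].
A [June 10, June 14] → after → no.
C [June 8, June 21] → overlapped-by → counts.
E [June 3, June 13] → contains → no.
F [June 6, June 14] → overlapped-by → counts.
J [June 1, June 6] → overlaps → counts.
Q [June 17, June 26] → after → no.
V [June 19, June 20] → after → no.
Z [June 19, June 25] → after → no.
Total: 3.

3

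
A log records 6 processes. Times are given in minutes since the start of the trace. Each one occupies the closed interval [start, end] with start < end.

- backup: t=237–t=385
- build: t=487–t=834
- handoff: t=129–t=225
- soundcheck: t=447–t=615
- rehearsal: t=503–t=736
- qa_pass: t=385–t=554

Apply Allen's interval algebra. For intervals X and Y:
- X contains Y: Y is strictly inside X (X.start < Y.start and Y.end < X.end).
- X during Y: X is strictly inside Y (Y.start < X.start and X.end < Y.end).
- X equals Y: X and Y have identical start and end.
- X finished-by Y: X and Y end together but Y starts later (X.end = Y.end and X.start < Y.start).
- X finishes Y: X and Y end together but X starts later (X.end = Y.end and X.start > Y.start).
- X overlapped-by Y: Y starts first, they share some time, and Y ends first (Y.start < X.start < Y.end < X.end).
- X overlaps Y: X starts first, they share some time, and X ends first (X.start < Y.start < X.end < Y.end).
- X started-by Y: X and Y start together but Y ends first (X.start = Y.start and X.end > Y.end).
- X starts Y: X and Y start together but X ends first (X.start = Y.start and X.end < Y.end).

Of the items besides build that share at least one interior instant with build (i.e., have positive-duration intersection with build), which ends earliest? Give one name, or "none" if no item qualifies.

Target build = [t=487, t=834].
backup [t=237, t=385] → before → excluded.
handoff [t=129, t=225] → before → excluded.
qa_pass [t=385, t=554] → overlaps → candidate.
rehearsal [t=503, t=736] → during → candidate.
soundcheck [t=447, t=615] → overlaps → candidate.
Among candidates, earliest end is t=554 → qa_pass.

qa_pass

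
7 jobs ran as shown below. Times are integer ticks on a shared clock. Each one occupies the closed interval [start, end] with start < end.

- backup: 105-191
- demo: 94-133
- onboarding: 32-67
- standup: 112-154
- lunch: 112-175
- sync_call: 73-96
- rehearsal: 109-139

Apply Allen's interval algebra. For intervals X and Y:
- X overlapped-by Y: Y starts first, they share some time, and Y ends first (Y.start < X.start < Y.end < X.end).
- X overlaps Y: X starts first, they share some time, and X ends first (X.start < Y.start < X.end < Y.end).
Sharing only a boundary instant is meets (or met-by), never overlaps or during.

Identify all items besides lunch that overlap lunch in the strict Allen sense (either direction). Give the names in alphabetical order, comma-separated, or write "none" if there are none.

demo, rehearsal

Target lunch = [112, 175].
backup [105, 191] → contains → no.
demo [94, 133] → overlaps → yes.
onboarding [32, 67] → before → no.
rehearsal [109, 139] → overlaps → yes.
standup [112, 154] → starts → no.
sync_call [73, 96] → before → no.
Result: demo, rehearsal.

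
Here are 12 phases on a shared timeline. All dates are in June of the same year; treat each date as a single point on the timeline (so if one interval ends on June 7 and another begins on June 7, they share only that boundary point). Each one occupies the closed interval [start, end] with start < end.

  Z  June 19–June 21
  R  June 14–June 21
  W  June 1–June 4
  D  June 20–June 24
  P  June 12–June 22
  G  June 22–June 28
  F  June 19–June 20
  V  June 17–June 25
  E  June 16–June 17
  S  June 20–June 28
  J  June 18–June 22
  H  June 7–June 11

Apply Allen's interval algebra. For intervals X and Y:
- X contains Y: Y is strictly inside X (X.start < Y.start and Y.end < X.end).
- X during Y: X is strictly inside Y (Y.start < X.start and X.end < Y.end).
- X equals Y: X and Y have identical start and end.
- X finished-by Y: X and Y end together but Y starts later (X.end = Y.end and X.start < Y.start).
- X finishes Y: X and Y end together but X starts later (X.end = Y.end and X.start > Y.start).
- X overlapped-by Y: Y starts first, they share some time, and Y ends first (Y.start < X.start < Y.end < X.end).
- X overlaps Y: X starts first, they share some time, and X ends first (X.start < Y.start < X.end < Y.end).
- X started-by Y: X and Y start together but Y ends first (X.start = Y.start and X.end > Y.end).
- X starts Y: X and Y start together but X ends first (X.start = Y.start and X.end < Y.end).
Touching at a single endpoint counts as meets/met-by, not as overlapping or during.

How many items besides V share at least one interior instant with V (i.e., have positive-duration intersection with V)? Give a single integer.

Target V = [June 17, June 25].
D [June 20, June 24] → during → counts.
E [June 16, June 17] → meets → no.
F [June 19, June 20] → during → counts.
G [June 22, June 28] → overlapped-by → counts.
H [June 7, June 11] → before → no.
J [June 18, June 22] → during → counts.
P [June 12, June 22] → overlaps → counts.
R [June 14, June 21] → overlaps → counts.
S [June 20, June 28] → overlapped-by → counts.
W [June 1, June 4] → before → no.
Z [June 19, June 21] → during → counts.
Total: 8.

8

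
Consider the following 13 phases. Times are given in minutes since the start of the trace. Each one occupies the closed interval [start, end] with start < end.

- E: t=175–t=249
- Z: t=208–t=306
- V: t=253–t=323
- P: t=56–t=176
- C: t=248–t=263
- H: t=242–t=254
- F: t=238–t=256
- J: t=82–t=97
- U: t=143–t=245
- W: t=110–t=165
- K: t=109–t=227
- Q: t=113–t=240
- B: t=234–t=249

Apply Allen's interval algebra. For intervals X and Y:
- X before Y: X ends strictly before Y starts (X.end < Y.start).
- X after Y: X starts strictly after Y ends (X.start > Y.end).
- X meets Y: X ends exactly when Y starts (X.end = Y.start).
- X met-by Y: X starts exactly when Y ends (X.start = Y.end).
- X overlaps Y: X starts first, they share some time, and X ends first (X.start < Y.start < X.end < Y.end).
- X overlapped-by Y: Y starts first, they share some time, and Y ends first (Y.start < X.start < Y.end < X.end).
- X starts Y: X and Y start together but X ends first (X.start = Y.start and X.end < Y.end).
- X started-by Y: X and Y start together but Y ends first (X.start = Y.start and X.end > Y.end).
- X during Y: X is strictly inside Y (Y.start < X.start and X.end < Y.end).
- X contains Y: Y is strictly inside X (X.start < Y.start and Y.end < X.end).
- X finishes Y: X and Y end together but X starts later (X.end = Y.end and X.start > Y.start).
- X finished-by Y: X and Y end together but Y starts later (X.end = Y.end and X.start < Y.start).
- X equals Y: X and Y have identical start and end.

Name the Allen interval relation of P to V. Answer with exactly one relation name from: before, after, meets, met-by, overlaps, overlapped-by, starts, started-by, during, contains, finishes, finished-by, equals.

before

P = [t=56, t=176]; V = [t=253, t=323].
Compare endpoints: P.start < V.start, P.start < V.end, P.end < V.start, P.end < V.end.
That pattern is 'before'.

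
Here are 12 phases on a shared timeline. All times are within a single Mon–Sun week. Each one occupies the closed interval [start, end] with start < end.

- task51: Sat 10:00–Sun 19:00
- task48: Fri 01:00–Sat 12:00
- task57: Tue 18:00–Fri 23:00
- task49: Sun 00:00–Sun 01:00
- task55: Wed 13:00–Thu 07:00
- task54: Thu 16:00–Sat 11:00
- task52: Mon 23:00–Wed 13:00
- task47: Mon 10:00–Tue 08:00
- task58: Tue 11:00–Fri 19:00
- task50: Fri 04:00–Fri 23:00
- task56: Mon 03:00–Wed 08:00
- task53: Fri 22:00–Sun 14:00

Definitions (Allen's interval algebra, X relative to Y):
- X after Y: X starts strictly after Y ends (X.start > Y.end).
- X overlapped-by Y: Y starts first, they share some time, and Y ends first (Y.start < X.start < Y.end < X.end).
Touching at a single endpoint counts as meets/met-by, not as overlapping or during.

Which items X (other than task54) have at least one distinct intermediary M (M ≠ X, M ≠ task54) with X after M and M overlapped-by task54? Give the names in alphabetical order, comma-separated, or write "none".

task49

Target task54 = [Thu 16:00, Sat 11:00].
Intermediaries M with M overlapped-by task54: task48, task51, task53.
Via task48 — items with X after task48: task49.
Via task51 — items with X after task51: none.
Via task53 — items with X after task53: none.
Union: task49.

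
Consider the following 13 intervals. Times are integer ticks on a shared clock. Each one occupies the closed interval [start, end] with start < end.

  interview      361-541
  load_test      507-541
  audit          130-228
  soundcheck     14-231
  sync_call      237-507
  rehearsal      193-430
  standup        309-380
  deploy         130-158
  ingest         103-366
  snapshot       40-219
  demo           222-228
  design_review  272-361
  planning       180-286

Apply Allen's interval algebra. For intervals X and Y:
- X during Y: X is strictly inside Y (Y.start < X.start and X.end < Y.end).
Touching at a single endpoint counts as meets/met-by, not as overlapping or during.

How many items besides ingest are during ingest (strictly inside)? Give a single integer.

5

Target ingest = [103, 366].
audit [130, 228] → during → counts.
demo [222, 228] → during → counts.
deploy [130, 158] → during → counts.
design_review [272, 361] → during → counts.
interview [361, 541] → overlapped-by → no.
load_test [507, 541] → after → no.
planning [180, 286] → during → counts.
rehearsal [193, 430] → overlapped-by → no.
snapshot [40, 219] → overlaps → no.
soundcheck [14, 231] → overlaps → no.
standup [309, 380] → overlapped-by → no.
sync_call [237, 507] → overlapped-by → no.
Total: 5.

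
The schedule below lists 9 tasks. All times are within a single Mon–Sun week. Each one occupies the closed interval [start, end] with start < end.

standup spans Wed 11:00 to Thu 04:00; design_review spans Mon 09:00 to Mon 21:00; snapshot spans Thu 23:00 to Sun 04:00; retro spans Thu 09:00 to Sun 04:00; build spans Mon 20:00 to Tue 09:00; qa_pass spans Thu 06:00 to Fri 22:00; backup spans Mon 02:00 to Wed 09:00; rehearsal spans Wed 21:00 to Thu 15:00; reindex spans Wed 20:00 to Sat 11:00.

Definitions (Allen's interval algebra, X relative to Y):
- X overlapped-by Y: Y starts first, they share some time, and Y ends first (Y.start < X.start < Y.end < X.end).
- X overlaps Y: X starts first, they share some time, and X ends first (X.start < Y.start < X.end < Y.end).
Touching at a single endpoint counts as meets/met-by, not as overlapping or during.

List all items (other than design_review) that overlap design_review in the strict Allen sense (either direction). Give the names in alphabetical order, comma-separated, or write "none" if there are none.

build

Target design_review = [Mon 09:00, Mon 21:00].
backup [Mon 02:00, Wed 09:00] → contains → no.
build [Mon 20:00, Tue 09:00] → overlapped-by → yes.
qa_pass [Thu 06:00, Fri 22:00] → after → no.
rehearsal [Wed 21:00, Thu 15:00] → after → no.
reindex [Wed 20:00, Sat 11:00] → after → no.
retro [Thu 09:00, Sun 04:00] → after → no.
snapshot [Thu 23:00, Sun 04:00] → after → no.
standup [Wed 11:00, Thu 04:00] → after → no.
Result: build.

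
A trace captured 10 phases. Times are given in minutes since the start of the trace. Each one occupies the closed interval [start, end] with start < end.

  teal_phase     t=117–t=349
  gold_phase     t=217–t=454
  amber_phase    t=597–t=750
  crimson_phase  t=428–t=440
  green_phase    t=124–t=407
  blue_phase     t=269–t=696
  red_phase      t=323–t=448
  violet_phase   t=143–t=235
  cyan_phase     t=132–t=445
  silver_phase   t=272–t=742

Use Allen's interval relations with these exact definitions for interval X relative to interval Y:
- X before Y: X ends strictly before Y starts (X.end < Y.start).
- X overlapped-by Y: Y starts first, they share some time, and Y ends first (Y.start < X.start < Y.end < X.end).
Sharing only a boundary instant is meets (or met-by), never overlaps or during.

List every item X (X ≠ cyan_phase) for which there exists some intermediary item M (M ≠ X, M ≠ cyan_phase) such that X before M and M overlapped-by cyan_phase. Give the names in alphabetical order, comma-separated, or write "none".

violet_phase

Target cyan_phase = [t=132, t=445].
Intermediaries M with M overlapped-by cyan_phase: blue_phase, gold_phase, red_phase, silver_phase.
Via blue_phase — items with X before blue_phase: violet_phase.
Via gold_phase — items with X before gold_phase: none.
Via red_phase — items with X before red_phase: violet_phase.
Via silver_phase — items with X before silver_phase: violet_phase.
Union: violet_phase.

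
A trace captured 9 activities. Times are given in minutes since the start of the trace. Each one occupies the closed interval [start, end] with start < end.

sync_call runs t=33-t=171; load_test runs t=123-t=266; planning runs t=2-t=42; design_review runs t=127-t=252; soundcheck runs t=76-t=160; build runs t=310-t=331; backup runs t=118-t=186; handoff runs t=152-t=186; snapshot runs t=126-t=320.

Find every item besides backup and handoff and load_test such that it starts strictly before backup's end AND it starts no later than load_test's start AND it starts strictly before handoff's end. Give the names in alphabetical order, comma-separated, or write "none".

planning, soundcheck, sync_call

Conditions: its start is strictly before backup's end (X.start < t=186) AND its start is no later than load_test's start (X.start <= t=123) AND its start is strictly before handoff's end (X.start < t=186).
build: start t=310 < t=186? ✗; start t=310 <= t=123? ✗; start t=310 < t=186? ✗ → no.
design_review: start t=127 < t=186? ✓; start t=127 <= t=123? ✗; start t=127 < t=186? ✓ → no.
planning: start t=2 < t=186? ✓; start t=2 <= t=123? ✓; start t=2 < t=186? ✓ → yes.
snapshot: start t=126 < t=186? ✓; start t=126 <= t=123? ✗; start t=126 < t=186? ✓ → no.
soundcheck: start t=76 < t=186? ✓; start t=76 <= t=123? ✓; start t=76 < t=186? ✓ → yes.
sync_call: start t=33 < t=186? ✓; start t=33 <= t=123? ✓; start t=33 < t=186? ✓ → yes.
Result: planning, soundcheck, sync_call.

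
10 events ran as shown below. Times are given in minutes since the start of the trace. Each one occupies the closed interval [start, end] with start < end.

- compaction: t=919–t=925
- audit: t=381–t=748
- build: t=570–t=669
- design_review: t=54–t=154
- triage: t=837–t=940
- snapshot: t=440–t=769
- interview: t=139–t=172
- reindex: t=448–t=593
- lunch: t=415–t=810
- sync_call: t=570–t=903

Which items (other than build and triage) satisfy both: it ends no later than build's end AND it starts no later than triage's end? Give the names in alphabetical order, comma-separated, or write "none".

design_review, interview, reindex

Conditions: its end is no later than build's end (X.end <= t=669) AND its start is no later than triage's end (X.start <= t=940).
audit: end t=748 <= t=669? ✗; start t=381 <= t=940? ✓ → no.
compaction: end t=925 <= t=669? ✗; start t=919 <= t=940? ✓ → no.
design_review: end t=154 <= t=669? ✓; start t=54 <= t=940? ✓ → yes.
interview: end t=172 <= t=669? ✓; start t=139 <= t=940? ✓ → yes.
lunch: end t=810 <= t=669? ✗; start t=415 <= t=940? ✓ → no.
reindex: end t=593 <= t=669? ✓; start t=448 <= t=940? ✓ → yes.
snapshot: end t=769 <= t=669? ✗; start t=440 <= t=940? ✓ → no.
sync_call: end t=903 <= t=669? ✗; start t=570 <= t=940? ✓ → no.
Result: design_review, interview, reindex.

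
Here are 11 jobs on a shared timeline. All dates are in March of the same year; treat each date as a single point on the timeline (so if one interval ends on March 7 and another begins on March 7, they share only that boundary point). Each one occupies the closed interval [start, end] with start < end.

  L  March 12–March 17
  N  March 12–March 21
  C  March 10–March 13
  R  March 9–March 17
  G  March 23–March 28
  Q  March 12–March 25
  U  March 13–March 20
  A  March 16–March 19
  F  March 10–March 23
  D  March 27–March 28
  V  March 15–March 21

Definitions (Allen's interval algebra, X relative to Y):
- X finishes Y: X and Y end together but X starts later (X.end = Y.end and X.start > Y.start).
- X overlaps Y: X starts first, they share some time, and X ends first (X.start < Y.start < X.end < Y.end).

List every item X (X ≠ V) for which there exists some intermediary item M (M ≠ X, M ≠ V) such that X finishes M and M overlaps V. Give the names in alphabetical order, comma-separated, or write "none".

Target V = [March 15, March 21].
Intermediaries M with M overlaps V: L, R, U.
Via L — items with X finishes L: none.
Via R — items with X finishes R: L.
Via U — items with X finishes U: none.
Union: L.

L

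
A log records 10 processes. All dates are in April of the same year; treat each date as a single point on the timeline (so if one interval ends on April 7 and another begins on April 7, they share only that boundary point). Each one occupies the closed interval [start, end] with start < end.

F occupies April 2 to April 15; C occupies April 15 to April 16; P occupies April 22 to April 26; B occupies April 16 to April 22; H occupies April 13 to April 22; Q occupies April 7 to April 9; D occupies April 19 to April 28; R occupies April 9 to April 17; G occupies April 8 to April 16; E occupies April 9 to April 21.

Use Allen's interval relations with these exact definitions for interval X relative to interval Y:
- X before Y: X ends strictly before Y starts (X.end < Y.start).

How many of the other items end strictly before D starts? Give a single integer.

Target D = [April 19, April 28].
B [April 16, April 22] → overlaps → no.
C [April 15, April 16] → before → counts.
E [April 9, April 21] → overlaps → no.
F [April 2, April 15] → before → counts.
G [April 8, April 16] → before → counts.
H [April 13, April 22] → overlaps → no.
P [April 22, April 26] → during → no.
Q [April 7, April 9] → before → counts.
R [April 9, April 17] → before → counts.
Total: 5.

5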